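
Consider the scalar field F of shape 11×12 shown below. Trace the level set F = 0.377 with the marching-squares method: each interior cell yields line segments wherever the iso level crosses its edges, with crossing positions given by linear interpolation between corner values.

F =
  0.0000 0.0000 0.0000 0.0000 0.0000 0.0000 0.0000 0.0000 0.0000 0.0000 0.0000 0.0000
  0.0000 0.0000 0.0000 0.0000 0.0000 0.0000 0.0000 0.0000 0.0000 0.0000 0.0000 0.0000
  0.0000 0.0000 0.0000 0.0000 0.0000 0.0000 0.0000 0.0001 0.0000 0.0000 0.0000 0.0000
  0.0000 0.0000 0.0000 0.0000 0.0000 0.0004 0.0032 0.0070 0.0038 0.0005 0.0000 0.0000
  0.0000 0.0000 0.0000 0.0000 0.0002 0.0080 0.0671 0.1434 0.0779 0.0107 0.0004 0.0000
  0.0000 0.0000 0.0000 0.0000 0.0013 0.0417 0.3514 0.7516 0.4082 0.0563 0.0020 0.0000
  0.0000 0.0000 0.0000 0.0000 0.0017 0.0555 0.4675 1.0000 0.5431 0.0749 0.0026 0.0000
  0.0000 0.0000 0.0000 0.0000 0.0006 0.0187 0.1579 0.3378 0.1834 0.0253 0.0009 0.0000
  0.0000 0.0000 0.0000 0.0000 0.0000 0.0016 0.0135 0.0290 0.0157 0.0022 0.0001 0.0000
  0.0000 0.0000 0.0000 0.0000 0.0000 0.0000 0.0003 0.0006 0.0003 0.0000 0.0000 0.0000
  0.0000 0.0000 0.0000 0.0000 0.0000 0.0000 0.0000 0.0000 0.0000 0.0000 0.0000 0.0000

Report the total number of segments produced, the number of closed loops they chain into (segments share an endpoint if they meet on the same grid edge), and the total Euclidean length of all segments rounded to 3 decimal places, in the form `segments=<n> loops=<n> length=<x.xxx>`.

segments=10 loops=1 length=7.701

cell (4,6): code 0100 → (4.384,7.000)–(5.000,6.064)
cell (4,7): code 1100 → (4.906,8.000)–(4.384,7.000)
cell (4,8): code 1000 → (5.000,8.089)–(4.906,8.000)
cell (5,5): code 0100 → (5.220,6.000)–(6.000,5.780)
cell (5,6): code 1110 → (5.000,6.064)–(5.220,6.000)
cell (5,8): code 1001 → (6.000,8.355)–(5.000,8.089)
cell (6,5): code 0010 → (6.000,5.780)–(6.292,6.000)
cell (6,6): code 0011 → (6.292,6.000)–(6.941,7.000)
cell (6,7): code 0011 → (6.941,7.000)–(6.462,8.000)
cell (6,8): code 0001 → (6.462,8.000)–(6.000,8.355)
total: 10 segments, chained into 1 closed loop(s), length Σ = 7.700729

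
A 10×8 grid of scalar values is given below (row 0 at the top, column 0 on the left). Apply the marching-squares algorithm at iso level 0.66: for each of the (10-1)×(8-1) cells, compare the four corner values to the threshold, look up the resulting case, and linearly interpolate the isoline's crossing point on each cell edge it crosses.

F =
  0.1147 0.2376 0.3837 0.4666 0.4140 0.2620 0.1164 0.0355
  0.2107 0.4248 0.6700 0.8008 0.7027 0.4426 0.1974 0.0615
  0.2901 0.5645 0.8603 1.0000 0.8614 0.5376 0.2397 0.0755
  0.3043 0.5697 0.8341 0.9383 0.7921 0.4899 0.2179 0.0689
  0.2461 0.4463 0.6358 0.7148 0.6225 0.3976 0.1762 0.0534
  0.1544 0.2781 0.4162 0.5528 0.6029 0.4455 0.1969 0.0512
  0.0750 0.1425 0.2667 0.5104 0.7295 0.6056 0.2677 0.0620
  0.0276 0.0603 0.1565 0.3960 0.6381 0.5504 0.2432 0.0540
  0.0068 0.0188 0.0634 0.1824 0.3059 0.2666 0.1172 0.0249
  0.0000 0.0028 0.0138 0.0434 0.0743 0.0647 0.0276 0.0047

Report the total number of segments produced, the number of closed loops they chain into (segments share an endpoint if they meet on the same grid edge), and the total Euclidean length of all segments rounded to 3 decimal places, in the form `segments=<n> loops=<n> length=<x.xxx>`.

segments=18 loops=2 length=14.111

cell (0,1): code 0100 → (0.965,2.000)–(1.000,1.959)
cell (0,2): code 1100 → (0.579,3.000)–(0.965,2.000)
cell (0,3): code 1100 → (0.852,4.000)–(0.579,3.000)
cell (0,4): code 1000 → (1.000,4.164)–(0.852,4.000)
cell (1,1): code 0110 → (1.000,1.959)–(2.000,1.323)
cell (1,4): code 1001 → (2.000,4.622)–(1.000,4.164)
cell (2,1): code 0110 → (2.000,1.323)–(3.000,1.342)
cell (2,4): code 1001 → (3.000,4.437)–(2.000,4.622)
cell (3,1): code 0010 → (3.000,1.342)–(3.878,2.000)
cell (3,2): code 0111 → (3.878,2.000)–(4.000,2.306)
cell (3,3): code 1011 → (4.000,3.594)–(3.779,4.000)
cell (3,4): code 0001 → (3.779,4.000)–(3.000,4.437)
cell (4,2): code 0010 → (4.000,2.306)–(4.338,3.000)
cell (4,3): code 0001 → (4.338,3.000)–(4.000,3.594)
cell (5,3): code 0100 → (5.451,4.000)–(6.000,3.683)
cell (5,4): code 1000 → (6.000,4.561)–(5.451,4.000)
cell (6,3): code 0010 → (6.000,3.683)–(6.760,4.000)
cell (6,4): code 0001 → (6.760,4.000)–(6.000,4.561)
total: 18 segments, chained into 2 closed loop(s), length Σ = 14.111363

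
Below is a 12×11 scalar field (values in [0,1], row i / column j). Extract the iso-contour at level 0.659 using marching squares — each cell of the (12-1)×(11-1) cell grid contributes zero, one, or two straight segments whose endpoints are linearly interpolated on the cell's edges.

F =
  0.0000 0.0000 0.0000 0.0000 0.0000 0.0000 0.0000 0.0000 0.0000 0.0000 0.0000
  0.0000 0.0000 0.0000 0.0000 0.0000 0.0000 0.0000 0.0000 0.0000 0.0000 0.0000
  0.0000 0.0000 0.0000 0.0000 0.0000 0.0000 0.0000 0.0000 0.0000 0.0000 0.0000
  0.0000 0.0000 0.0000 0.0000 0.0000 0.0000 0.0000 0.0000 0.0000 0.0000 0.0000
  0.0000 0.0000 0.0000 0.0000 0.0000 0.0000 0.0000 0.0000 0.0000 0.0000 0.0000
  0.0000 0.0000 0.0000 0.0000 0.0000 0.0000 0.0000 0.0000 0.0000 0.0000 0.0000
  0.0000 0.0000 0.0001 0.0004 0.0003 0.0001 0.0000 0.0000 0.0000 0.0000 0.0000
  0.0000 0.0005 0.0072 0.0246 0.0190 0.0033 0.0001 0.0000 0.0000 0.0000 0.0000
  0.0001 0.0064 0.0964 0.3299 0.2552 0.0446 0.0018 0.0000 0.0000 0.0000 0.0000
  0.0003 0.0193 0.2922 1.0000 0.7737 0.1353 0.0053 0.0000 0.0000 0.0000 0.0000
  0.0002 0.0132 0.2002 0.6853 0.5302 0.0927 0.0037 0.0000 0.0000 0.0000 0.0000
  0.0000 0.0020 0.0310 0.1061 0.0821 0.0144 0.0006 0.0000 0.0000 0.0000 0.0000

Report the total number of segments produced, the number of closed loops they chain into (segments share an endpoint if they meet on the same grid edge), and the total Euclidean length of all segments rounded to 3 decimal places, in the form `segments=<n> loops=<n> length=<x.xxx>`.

segments=8 loops=1 length=4.849

cell (8,2): code 0100 → (8.491,3.000)–(9.000,2.518)
cell (8,3): code 1100 → (8.779,4.000)–(8.491,3.000)
cell (8,4): code 1000 → (9.000,4.180)–(8.779,4.000)
cell (9,2): code 0110 → (9.000,2.518)–(10.000,2.946)
cell (9,3): code 1011 → (10.000,3.170)–(9.471,4.000)
cell (9,4): code 0001 → (9.471,4.000)–(9.000,4.180)
cell (10,2): code 0010 → (10.000,2.946)–(10.045,3.000)
cell (10,3): code 0001 → (10.045,3.000)–(10.000,3.170)
total: 8 segments, chained into 1 closed loop(s), length Σ = 4.848863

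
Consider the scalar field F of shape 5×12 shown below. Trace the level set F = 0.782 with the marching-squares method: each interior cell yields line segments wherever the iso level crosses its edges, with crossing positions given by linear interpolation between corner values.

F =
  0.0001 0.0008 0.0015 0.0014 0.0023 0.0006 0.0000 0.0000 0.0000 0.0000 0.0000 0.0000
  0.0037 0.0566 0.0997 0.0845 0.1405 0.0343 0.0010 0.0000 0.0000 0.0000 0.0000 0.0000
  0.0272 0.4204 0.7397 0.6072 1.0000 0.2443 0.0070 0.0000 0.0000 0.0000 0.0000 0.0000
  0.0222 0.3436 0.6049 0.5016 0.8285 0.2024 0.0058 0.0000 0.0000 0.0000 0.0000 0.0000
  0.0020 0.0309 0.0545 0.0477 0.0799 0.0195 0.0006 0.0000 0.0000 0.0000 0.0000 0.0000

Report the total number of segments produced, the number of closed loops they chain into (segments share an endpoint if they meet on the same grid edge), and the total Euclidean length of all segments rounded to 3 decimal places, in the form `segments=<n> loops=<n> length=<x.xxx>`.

cell (1,3): code 0100 → (1.746,4.000)–(2.000,3.445)
cell (1,4): code 1000 → (2.000,4.288)–(1.746,4.000)
cell (2,3): code 0110 → (2.000,3.445)–(3.000,3.858)
cell (2,4): code 1001 → (3.000,4.074)–(2.000,4.288)
cell (3,3): code 0010 → (3.000,3.858)–(3.062,4.000)
cell (3,4): code 0001 → (3.062,4.000)–(3.000,4.074)
total: 6 segments, chained into 1 closed loop(s), length Σ = 3.350874

segments=6 loops=1 length=3.351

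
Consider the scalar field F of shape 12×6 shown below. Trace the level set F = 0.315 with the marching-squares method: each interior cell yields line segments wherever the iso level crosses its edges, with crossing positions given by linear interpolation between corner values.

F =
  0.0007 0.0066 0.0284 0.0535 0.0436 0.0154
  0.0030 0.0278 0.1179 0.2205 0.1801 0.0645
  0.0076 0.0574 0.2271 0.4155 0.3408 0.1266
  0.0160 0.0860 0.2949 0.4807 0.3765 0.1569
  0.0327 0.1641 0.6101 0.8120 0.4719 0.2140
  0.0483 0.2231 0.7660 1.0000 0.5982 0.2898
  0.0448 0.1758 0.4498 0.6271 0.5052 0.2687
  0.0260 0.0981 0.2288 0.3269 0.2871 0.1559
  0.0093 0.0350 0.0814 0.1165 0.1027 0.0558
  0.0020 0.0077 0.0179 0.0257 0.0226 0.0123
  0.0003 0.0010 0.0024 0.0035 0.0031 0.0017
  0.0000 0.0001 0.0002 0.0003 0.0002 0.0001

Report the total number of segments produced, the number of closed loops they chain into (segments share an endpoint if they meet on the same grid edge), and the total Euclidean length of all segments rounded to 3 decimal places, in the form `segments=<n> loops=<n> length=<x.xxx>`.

segments=18 loops=1 length=14.608

cell (1,2): code 0100 → (1.485,3.000)–(2.000,2.467)
cell (1,3): code 1100 → (1.839,4.000)–(1.485,3.000)
cell (1,4): code 1000 → (2.000,4.120)–(1.839,4.000)
cell (2,2): code 0110 → (2.000,2.467)–(3.000,2.108)
cell (2,4): code 1001 → (3.000,4.280)–(2.000,4.120)
cell (3,1): code 0100 → (3.064,2.000)–(4.000,1.338)
cell (3,2): code 1110 → (3.000,2.108)–(3.064,2.000)
cell (3,4): code 1001 → (4.000,4.608)–(3.000,4.280)
cell (4,1): code 0110 → (4.000,1.338)–(5.000,1.169)
cell (4,4): code 1001 → (5.000,4.918)–(4.000,4.608)
cell (5,1): code 0110 → (5.000,1.169)–(6.000,1.508)
cell (5,4): code 1001 → (6.000,4.804)–(5.000,4.918)
cell (6,1): code 0010 → (6.000,1.508)–(6.610,2.000)
cell (6,2): code 0111 → (6.610,2.000)–(7.000,2.879)
cell (6,3): code 1011 → (7.000,3.299)–(6.872,4.000)
cell (6,4): code 0001 → (6.872,4.000)–(6.000,4.804)
cell (7,2): code 0010 → (7.000,2.879)–(7.057,3.000)
cell (7,3): code 0001 → (7.057,3.000)–(7.000,3.299)
total: 18 segments, chained into 1 closed loop(s), length Σ = 14.608447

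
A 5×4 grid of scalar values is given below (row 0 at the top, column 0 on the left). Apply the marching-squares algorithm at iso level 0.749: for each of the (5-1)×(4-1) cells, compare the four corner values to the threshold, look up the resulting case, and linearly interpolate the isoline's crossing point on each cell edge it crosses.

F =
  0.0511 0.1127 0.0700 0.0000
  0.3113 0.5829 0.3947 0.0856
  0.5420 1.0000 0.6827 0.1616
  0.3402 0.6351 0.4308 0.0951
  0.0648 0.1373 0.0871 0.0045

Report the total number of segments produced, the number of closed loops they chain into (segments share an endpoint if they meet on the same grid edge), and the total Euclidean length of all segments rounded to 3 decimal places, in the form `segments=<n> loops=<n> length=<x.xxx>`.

cell (1,0): code 0100 → (1.398,1.000)–(2.000,0.452)
cell (1,1): code 1000 → (2.000,1.791)–(1.398,1.000)
cell (2,0): code 0010 → (2.000,0.452)–(2.688,1.000)
cell (2,1): code 0001 → (2.688,1.000)–(2.000,1.791)
total: 4 segments, chained into 1 closed loop(s), length Σ = 3.735626

segments=4 loops=1 length=3.736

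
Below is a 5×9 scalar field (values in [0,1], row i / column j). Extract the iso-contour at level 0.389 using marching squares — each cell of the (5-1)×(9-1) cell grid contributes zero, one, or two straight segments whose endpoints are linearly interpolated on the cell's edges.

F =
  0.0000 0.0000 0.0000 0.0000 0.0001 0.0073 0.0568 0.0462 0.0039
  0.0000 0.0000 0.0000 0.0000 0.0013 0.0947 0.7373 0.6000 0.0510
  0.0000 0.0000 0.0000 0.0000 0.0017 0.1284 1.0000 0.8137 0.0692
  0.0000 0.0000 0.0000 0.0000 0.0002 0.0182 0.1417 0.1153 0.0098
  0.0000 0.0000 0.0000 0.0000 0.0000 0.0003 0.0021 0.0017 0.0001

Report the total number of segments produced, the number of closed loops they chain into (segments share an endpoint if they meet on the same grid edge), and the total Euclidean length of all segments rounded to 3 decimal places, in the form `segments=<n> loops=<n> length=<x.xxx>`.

cell (0,5): code 0100 → (0.488,6.000)–(1.000,5.458)
cell (0,6): code 1100 → (0.619,7.000)–(0.488,6.000)
cell (0,7): code 1000 → (1.000,7.384)–(0.619,7.000)
cell (1,5): code 0110 → (1.000,5.458)–(2.000,5.299)
cell (1,7): code 1001 → (2.000,7.570)–(1.000,7.384)
cell (2,5): code 0010 → (2.000,5.299)–(2.712,6.000)
cell (2,6): code 0011 → (2.712,6.000)–(2.608,7.000)
cell (2,7): code 0001 → (2.608,7.000)–(2.000,7.570)
total: 8 segments, chained into 1 closed loop(s), length Σ = 7.163169

segments=8 loops=1 length=7.163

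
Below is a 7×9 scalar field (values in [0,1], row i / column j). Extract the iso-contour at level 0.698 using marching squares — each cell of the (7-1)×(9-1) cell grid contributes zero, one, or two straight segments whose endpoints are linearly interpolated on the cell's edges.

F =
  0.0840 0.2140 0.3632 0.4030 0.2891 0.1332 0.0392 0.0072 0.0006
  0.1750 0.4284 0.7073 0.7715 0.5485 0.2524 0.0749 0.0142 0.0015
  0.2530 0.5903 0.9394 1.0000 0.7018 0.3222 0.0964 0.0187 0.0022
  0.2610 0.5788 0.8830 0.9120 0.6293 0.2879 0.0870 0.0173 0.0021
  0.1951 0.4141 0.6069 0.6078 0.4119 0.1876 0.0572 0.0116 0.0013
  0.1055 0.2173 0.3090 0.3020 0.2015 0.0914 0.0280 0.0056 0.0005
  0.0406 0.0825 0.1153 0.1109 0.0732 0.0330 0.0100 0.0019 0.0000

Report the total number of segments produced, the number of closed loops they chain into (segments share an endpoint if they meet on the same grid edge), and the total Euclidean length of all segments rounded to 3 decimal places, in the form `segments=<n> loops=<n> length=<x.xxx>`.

cell (0,1): code 0100 → (0.973,2.000)–(1.000,1.967)
cell (0,2): code 1100 → (0.801,3.000)–(0.973,2.000)
cell (0,3): code 1000 → (1.000,3.330)–(0.801,3.000)
cell (1,1): code 0110 → (1.000,1.967)–(2.000,1.309)
cell (1,3): code 1101 → (1.975,4.000)–(1.000,3.330)
cell (1,4): code 1000 → (2.000,4.010)–(1.975,4.000)
cell (2,1): code 0110 → (2.000,1.309)–(3.000,1.392)
cell (2,3): code 1011 → (3.000,3.757)–(2.052,4.000)
cell (2,4): code 0001 → (2.052,4.000)–(2.000,4.010)
cell (3,1): code 0010 → (3.000,1.392)–(3.670,2.000)
cell (3,2): code 0011 → (3.670,2.000)–(3.703,3.000)
cell (3,3): code 0001 → (3.703,3.000)–(3.000,3.757)
total: 12 segments, chained into 1 closed loop(s), length Σ = 8.824149

segments=12 loops=1 length=8.824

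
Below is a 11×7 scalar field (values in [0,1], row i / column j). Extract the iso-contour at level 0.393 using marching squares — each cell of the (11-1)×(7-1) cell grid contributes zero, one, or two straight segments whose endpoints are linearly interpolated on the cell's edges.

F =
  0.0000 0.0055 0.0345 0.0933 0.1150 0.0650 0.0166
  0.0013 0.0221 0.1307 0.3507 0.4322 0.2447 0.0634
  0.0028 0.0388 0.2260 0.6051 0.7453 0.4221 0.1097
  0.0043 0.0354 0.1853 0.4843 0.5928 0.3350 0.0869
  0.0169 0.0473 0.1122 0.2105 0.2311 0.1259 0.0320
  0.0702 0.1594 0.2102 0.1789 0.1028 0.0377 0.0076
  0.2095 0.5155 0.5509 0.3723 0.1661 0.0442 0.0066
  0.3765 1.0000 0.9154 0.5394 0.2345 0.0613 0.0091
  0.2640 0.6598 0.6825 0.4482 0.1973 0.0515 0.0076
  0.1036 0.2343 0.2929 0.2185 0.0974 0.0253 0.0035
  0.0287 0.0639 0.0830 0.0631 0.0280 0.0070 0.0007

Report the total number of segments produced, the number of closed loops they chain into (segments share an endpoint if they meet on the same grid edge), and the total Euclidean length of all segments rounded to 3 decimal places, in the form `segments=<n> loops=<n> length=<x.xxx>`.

cell (0,3): code 0100 → (0.876,4.000)–(1.000,3.519)
cell (0,4): code 1000 → (1.000,4.209)–(0.876,4.000)
cell (1,2): code 0100 → (1.166,3.000)–(2.000,2.441)
cell (1,3): code 1110 → (1.000,3.519)–(1.166,3.000)
cell (1,4): code 1101 → (1.836,5.000)–(1.000,4.209)
cell (1,5): code 1000 → (2.000,5.093)–(1.836,5.000)
cell (2,2): code 0110 → (2.000,2.441)–(3.000,2.695)
cell (2,4): code 1011 → (3.000,4.775)–(2.334,5.000)
cell (2,5): code 0001 → (2.334,5.000)–(2.000,5.093)
cell (3,2): code 0010 → (3.000,2.695)–(3.333,3.000)
cell (3,3): code 0011 → (3.333,3.000)–(3.552,4.000)
cell (3,4): code 0001 → (3.552,4.000)–(3.000,4.775)
cell (5,0): code 0100 → (5.656,1.000)–(6.000,0.600)
cell (5,1): code 1100 → (5.537,2.000)–(5.656,1.000)
cell (5,2): code 1000 → (6.000,2.884)–(5.537,2.000)
cell (6,0): code 0110 → (6.000,0.600)–(7.000,0.026)
cell (6,2): code 1101 → (6.124,3.000)–(6.000,2.884)
cell (6,3): code 1000 → (7.000,3.480)–(6.124,3.000)
cell (7,0): code 0110 → (7.000,0.026)–(8.000,0.326)
cell (7,3): code 1001 → (8.000,3.220)–(7.000,3.480)
cell (8,0): code 0010 → (8.000,0.326)–(8.627,1.000)
cell (8,1): code 0011 → (8.627,1.000)–(8.743,2.000)
cell (8,2): code 0011 → (8.743,2.000)–(8.240,3.000)
cell (8,3): code 0001 → (8.240,3.000)–(8.000,3.220)
total: 24 segments, chained into 2 closed loop(s), length Σ = 18.441124

segments=24 loops=2 length=18.441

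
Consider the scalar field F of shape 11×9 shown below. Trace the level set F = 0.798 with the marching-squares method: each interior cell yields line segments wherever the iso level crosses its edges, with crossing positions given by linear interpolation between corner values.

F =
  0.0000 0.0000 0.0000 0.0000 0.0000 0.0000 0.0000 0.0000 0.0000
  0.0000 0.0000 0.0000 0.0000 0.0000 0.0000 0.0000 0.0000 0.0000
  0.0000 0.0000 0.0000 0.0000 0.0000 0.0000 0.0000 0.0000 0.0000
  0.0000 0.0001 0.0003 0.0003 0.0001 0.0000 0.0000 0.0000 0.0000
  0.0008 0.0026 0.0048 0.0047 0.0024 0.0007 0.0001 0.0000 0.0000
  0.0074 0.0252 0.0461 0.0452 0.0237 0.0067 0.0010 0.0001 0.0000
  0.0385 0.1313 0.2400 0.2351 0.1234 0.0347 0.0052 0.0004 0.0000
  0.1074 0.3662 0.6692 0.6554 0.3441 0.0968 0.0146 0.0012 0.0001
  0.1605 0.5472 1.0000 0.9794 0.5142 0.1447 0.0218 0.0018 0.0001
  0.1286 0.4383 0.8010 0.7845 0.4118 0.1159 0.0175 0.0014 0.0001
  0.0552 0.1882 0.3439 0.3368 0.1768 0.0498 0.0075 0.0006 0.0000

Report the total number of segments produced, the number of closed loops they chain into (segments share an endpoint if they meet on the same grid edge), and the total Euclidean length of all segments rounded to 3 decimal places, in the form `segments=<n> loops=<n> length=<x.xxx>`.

cell (7,1): code 0100 → (7.389,2.000)–(8.000,1.554)
cell (7,2): code 1100 → (7.440,3.000)–(7.389,2.000)
cell (7,3): code 1000 → (8.000,3.390)–(7.440,3.000)
cell (8,1): code 0110 → (8.000,1.554)–(9.000,1.992)
cell (8,2): code 1011 → (9.000,2.182)–(8.931,3.000)
cell (8,3): code 0001 → (8.931,3.000)–(8.000,3.390)
cell (9,1): code 0010 → (9.000,1.992)–(9.007,2.000)
cell (9,2): code 0001 → (9.007,2.000)–(9.000,2.182)
total: 8 segments, chained into 1 closed loop(s), length Σ = 5.554188

segments=8 loops=1 length=5.554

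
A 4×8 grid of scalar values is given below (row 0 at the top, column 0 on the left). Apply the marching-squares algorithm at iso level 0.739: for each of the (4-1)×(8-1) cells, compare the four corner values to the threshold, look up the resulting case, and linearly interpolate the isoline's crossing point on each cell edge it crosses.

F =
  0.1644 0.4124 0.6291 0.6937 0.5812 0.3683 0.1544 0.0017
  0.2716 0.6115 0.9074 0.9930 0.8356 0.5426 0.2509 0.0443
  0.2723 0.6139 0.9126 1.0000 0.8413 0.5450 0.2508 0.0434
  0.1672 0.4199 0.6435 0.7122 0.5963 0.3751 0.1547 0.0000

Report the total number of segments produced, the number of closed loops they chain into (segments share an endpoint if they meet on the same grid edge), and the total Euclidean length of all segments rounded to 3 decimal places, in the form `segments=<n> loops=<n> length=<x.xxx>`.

cell (0,1): code 0100 → (0.395,2.000)–(1.000,1.431)
cell (0,2): code 1100 → (0.151,3.000)–(0.395,2.000)
cell (0,3): code 1100 → (0.620,4.000)–(0.151,3.000)
cell (0,4): code 1000 → (1.000,4.330)–(0.620,4.000)
cell (1,1): code 0110 → (1.000,1.431)–(2.000,1.419)
cell (1,4): code 1001 → (2.000,4.345)–(1.000,4.330)
cell (2,1): code 0010 → (2.000,1.419)–(2.645,2.000)
cell (2,2): code 0011 → (2.645,2.000)–(2.907,3.000)
cell (2,3): code 0011 → (2.907,3.000)–(2.418,4.000)
cell (2,4): code 0001 → (2.418,4.000)–(2.000,4.345)
total: 10 segments, chained into 1 closed loop(s), length Σ = 9.024573

segments=10 loops=1 length=9.025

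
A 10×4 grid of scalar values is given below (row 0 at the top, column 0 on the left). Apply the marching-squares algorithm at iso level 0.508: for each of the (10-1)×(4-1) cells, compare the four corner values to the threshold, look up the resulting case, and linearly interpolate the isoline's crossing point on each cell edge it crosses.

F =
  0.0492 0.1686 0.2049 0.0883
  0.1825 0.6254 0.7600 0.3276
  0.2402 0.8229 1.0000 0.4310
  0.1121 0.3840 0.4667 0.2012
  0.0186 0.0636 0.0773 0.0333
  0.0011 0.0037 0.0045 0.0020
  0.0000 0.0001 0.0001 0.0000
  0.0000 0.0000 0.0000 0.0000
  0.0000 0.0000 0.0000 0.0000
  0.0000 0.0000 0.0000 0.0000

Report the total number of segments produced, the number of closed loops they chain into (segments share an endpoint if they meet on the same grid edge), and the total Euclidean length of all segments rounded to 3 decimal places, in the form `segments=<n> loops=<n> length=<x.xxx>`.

segments=8 loops=1 length=7.387

cell (0,0): code 0100 → (0.743,1.000)–(1.000,0.735)
cell (0,1): code 1100 → (0.546,2.000)–(0.743,1.000)
cell (0,2): code 1000 → (1.000,2.583)–(0.546,2.000)
cell (1,0): code 0110 → (1.000,0.735)–(2.000,0.460)
cell (1,2): code 1001 → (2.000,2.865)–(1.000,2.583)
cell (2,0): code 0010 → (2.000,0.460)–(2.717,1.000)
cell (2,1): code 0011 → (2.717,1.000)–(2.923,2.000)
cell (2,2): code 0001 → (2.923,2.000)–(2.000,2.865)
total: 8 segments, chained into 1 closed loop(s), length Σ = 7.386818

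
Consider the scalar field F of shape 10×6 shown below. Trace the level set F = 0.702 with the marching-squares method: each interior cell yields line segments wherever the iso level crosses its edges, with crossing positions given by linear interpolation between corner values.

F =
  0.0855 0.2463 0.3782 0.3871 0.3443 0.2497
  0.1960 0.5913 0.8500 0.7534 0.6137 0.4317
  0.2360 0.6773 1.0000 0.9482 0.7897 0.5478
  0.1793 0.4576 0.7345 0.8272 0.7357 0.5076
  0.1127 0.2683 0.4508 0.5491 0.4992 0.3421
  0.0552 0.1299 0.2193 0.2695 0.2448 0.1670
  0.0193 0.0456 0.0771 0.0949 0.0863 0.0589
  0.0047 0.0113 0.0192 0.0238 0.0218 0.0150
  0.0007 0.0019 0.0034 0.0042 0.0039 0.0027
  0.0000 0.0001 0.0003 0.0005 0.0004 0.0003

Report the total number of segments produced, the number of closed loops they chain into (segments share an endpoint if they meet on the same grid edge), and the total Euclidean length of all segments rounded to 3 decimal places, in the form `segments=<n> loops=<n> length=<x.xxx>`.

segments=12 loops=1 length=9.322

cell (0,1): code 0100 → (0.686,2.000)–(1.000,1.428)
cell (0,2): code 1100 → (0.860,3.000)–(0.686,2.000)
cell (0,3): code 1000 → (1.000,3.368)–(0.860,3.000)
cell (1,1): code 0110 → (1.000,1.428)–(2.000,1.077)
cell (1,3): code 1101 → (1.502,4.000)–(1.000,3.368)
cell (1,4): code 1000 → (2.000,4.363)–(1.502,4.000)
cell (2,1): code 0110 → (2.000,1.077)–(3.000,1.883)
cell (2,4): code 1001 → (3.000,4.148)–(2.000,4.363)
cell (3,1): code 0010 → (3.000,1.883)–(3.115,2.000)
cell (3,2): code 0011 → (3.115,2.000)–(3.450,3.000)
cell (3,3): code 0011 → (3.450,3.000)–(3.142,4.000)
cell (3,4): code 0001 → (3.142,4.000)–(3.000,4.148)
total: 12 segments, chained into 1 closed loop(s), length Σ = 9.321906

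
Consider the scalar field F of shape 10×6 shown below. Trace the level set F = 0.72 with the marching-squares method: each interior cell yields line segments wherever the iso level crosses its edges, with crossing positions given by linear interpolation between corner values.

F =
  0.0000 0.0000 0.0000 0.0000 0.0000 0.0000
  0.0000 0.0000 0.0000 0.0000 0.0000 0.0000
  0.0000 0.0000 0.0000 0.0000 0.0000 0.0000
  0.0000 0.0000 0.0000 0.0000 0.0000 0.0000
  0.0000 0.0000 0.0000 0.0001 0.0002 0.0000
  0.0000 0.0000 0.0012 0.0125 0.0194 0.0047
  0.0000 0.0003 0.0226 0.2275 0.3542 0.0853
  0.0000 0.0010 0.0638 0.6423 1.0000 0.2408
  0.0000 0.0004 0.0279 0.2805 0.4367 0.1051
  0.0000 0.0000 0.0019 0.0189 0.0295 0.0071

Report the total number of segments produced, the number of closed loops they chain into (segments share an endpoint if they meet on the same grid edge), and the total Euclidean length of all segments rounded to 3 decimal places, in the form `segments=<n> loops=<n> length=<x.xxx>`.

cell (6,3): code 0100 → (6.566,4.000)–(7.000,3.217)
cell (6,4): code 1000 → (7.000,4.369)–(6.566,4.000)
cell (7,3): code 0010 → (7.000,3.217)–(7.497,4.000)
cell (7,4): code 0001 → (7.497,4.000)–(7.000,4.369)
total: 4 segments, chained into 1 closed loop(s), length Σ = 3.010263

segments=4 loops=1 length=3.010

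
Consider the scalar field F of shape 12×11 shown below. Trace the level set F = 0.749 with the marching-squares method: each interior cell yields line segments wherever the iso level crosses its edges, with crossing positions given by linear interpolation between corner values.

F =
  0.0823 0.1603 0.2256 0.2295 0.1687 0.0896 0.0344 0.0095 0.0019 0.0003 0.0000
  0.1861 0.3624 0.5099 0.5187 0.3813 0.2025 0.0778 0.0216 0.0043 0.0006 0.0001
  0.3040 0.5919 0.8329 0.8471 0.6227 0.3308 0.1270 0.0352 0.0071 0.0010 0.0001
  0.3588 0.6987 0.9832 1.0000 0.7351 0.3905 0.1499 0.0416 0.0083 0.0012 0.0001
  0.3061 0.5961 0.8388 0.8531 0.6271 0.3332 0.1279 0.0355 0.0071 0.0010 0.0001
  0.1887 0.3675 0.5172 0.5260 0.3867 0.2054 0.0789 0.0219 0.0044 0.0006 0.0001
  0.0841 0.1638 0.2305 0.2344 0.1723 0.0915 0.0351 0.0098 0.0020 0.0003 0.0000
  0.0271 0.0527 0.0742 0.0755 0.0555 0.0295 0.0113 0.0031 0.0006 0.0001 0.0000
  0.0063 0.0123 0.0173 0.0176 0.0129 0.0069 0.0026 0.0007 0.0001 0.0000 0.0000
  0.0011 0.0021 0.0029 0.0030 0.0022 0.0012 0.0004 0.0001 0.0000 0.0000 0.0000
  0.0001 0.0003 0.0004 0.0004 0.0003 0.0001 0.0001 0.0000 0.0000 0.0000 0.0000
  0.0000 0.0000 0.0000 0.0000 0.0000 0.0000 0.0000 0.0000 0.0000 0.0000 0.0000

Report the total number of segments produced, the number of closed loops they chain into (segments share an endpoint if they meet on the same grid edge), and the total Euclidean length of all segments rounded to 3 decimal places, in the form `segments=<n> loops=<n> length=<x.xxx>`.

segments=10 loops=1 length=8.429

cell (1,1): code 0100 → (1.740,2.000)–(2.000,1.652)
cell (1,2): code 1100 → (1.701,3.000)–(1.740,2.000)
cell (1,3): code 1000 → (2.000,3.437)–(1.701,3.000)
cell (2,1): code 0110 → (2.000,1.652)–(3.000,1.177)
cell (2,3): code 1001 → (3.000,3.948)–(2.000,3.437)
cell (3,1): code 0110 → (3.000,1.177)–(4.000,1.630)
cell (3,3): code 1001 → (4.000,3.461)–(3.000,3.948)
cell (4,1): code 0010 → (4.000,1.630)–(4.279,2.000)
cell (4,2): code 0011 → (4.279,2.000)–(4.318,3.000)
cell (4,3): code 0001 → (4.318,3.000)–(4.000,3.461)
total: 10 segments, chained into 1 closed loop(s), length Σ = 8.428726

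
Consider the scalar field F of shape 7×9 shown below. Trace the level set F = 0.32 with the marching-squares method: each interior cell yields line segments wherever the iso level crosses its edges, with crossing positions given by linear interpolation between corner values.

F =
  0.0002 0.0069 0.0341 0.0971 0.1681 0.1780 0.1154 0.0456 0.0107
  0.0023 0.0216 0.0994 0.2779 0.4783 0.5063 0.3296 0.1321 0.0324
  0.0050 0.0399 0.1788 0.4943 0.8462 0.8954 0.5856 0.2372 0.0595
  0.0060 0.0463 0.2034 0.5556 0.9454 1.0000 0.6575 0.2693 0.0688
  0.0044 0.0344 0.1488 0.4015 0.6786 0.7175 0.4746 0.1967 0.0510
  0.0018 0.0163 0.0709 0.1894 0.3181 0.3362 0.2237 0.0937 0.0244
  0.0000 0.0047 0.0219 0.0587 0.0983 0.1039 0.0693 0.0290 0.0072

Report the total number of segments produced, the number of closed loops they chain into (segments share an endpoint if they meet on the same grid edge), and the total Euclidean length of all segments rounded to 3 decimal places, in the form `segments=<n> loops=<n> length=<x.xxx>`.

segments=18 loops=1 length=14.351

cell (0,3): code 0100 → (0.490,4.000)–(1.000,3.210)
cell (0,4): code 1100 → (0.433,5.000)–(0.490,4.000)
cell (0,5): code 1100 → (0.955,6.000)–(0.433,5.000)
cell (0,6): code 1000 → (1.000,6.049)–(0.955,6.000)
cell (1,2): code 0100 → (1.195,3.000)–(2.000,2.448)
cell (1,3): code 1110 → (1.000,3.210)–(1.195,3.000)
cell (1,6): code 1001 → (2.000,6.762)–(1.000,6.049)
cell (2,2): code 0110 → (2.000,2.448)–(3.000,2.331)
cell (2,6): code 1001 → (3.000,6.869)–(2.000,6.762)
cell (3,2): code 0110 → (3.000,2.331)–(4.000,2.677)
cell (3,6): code 1001 → (4.000,6.556)–(3.000,6.869)
cell (4,2): code 0010 → (4.000,2.677)–(4.384,3.000)
cell (4,3): code 0011 → (4.384,3.000)–(4.995,4.000)
cell (4,4): code 0111 → (4.995,4.000)–(5.000,4.105)
cell (4,5): code 1011 → (5.000,5.144)–(4.616,6.000)
cell (4,6): code 0001 → (4.616,6.000)–(4.000,6.556)
cell (5,4): code 0010 → (5.000,4.105)–(5.070,5.000)
cell (5,5): code 0001 → (5.070,5.000)–(5.000,5.144)
total: 18 segments, chained into 1 closed loop(s), length Σ = 14.351174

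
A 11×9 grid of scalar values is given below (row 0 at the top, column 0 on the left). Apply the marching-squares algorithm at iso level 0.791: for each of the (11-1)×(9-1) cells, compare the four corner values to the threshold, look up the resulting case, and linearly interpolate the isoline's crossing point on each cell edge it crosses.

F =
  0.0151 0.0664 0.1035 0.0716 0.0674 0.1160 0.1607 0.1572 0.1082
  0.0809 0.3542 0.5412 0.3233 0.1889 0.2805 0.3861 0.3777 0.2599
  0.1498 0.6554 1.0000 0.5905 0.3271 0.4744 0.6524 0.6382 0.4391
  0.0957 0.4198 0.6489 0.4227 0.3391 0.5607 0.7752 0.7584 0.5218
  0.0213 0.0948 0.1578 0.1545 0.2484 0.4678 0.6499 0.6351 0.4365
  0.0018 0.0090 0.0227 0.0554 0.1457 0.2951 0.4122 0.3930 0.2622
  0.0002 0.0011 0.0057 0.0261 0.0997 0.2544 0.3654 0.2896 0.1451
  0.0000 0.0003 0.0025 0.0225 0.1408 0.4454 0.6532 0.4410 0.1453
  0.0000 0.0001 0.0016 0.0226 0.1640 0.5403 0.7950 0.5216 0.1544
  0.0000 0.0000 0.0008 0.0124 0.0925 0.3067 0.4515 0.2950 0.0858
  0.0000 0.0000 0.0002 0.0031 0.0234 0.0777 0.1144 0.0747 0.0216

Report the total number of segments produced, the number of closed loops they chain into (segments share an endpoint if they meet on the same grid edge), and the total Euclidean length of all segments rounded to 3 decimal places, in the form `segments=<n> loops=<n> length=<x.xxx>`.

cell (1,1): code 0100 → (1.544,2.000)–(2.000,1.393)
cell (1,2): code 1000 → (2.000,2.510)–(1.544,2.000)
cell (2,1): code 0010 → (2.000,1.393)–(2.595,2.000)
cell (2,2): code 0001 → (2.595,2.000)–(2.000,2.510)
cell (7,5): code 0100 → (7.972,6.000)–(8.000,5.984)
cell (7,6): code 1000 → (8.000,6.015)–(7.972,6.000)
cell (8,5): code 0010 → (8.000,5.984)–(8.012,6.000)
cell (8,6): code 0001 → (8.012,6.000)–(8.000,6.015)
total: 8 segments, chained into 2 closed loop(s), length Σ = 3.178873

segments=8 loops=2 length=3.179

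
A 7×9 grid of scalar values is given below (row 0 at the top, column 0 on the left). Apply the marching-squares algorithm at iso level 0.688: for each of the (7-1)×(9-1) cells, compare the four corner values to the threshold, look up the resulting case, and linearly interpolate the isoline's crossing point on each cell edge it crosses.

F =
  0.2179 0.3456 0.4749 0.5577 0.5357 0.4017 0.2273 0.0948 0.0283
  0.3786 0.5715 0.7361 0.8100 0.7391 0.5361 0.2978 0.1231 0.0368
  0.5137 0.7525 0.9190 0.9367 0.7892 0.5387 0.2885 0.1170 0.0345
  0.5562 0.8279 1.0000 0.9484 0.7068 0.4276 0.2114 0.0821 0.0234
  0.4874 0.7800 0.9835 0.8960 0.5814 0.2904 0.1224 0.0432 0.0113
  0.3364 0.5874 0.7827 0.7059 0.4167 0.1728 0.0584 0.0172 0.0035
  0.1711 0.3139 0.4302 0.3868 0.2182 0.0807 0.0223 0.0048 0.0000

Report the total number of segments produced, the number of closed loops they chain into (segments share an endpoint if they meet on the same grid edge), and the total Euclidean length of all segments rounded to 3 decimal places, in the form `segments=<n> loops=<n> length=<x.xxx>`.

segments=18 loops=1 length=13.502

cell (0,1): code 0100 → (0.816,2.000)–(1.000,1.708)
cell (0,2): code 1100 → (0.516,3.000)–(0.816,2.000)
cell (0,3): code 1100 → (0.749,4.000)–(0.516,3.000)
cell (0,4): code 1000 → (1.000,4.252)–(0.749,4.000)
cell (1,0): code 0100 → (1.644,1.000)–(2.000,0.730)
cell (1,1): code 1110 → (1.000,1.708)–(1.644,1.000)
cell (1,4): code 1001 → (2.000,4.404)–(1.000,4.252)
cell (2,0): code 0110 → (2.000,0.730)–(3.000,0.485)
cell (2,4): code 1001 → (3.000,4.067)–(2.000,4.404)
cell (3,0): code 0110 → (3.000,0.485)–(4.000,0.686)
cell (3,3): code 1011 → (4.000,3.661)–(3.150,4.000)
cell (3,4): code 0001 → (3.150,4.000)–(3.000,4.067)
cell (4,0): code 0010 → (4.000,0.686)–(4.478,1.000)
cell (4,1): code 0111 → (4.478,1.000)–(5.000,1.515)
cell (4,3): code 1001 → (5.000,3.062)–(4.000,3.661)
cell (5,1): code 0010 → (5.000,1.515)–(5.269,2.000)
cell (5,2): code 0011 → (5.269,2.000)–(5.056,3.000)
cell (5,3): code 0001 → (5.056,3.000)–(5.000,3.062)
total: 18 segments, chained into 1 closed loop(s), length Σ = 13.502426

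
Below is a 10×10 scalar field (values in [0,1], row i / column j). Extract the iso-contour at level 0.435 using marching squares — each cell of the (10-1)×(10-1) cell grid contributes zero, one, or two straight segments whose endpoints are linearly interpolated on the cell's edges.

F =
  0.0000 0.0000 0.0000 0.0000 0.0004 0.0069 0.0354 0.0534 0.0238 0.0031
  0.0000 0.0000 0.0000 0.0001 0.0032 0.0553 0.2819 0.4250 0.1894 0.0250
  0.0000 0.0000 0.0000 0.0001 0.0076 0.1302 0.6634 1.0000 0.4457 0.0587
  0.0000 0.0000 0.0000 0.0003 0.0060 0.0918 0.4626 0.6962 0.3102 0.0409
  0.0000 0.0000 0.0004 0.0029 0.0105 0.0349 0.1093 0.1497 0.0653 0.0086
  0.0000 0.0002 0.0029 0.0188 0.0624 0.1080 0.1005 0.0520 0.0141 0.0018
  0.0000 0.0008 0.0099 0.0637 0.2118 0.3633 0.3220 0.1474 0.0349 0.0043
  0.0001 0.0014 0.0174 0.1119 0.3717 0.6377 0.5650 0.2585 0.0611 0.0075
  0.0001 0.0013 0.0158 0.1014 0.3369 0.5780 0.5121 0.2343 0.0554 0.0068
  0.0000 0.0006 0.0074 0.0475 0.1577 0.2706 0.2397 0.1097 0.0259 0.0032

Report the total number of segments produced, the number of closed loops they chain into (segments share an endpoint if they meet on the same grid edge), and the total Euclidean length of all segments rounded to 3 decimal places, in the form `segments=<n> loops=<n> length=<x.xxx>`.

segments=18 loops=2 length=14.320

cell (1,5): code 0100 → (1.401,6.000)–(2.000,5.572)
cell (1,6): code 1100 → (1.017,7.000)–(1.401,6.000)
cell (1,7): code 1100 → (1.958,8.000)–(1.017,7.000)
cell (1,8): code 1000 → (2.000,8.028)–(1.958,8.000)
cell (2,5): code 0110 → (2.000,5.572)–(3.000,5.926)
cell (2,7): code 1011 → (3.000,7.677)–(2.079,8.000)
cell (2,8): code 0001 → (2.079,8.000)–(2.000,8.028)
cell (3,5): code 0010 → (3.000,5.926)–(3.078,6.000)
cell (3,6): code 0011 → (3.078,6.000)–(3.478,7.000)
cell (3,7): code 0001 → (3.478,7.000)–(3.000,7.677)
cell (6,4): code 0100 → (6.261,5.000)–(7.000,4.238)
cell (6,5): code 1100 → (6.465,6.000)–(6.261,5.000)
cell (6,6): code 1000 → (7.000,6.424)–(6.465,6.000)
cell (7,4): code 0110 → (7.000,4.238)–(8.000,4.407)
cell (7,6): code 1001 → (8.000,6.278)–(7.000,6.424)
cell (8,4): code 0010 → (8.000,4.407)–(8.465,5.000)
cell (8,5): code 0011 → (8.465,5.000)–(8.283,6.000)
cell (8,6): code 0001 → (8.283,6.000)–(8.000,6.278)
total: 18 segments, chained into 2 closed loop(s), length Σ = 14.320397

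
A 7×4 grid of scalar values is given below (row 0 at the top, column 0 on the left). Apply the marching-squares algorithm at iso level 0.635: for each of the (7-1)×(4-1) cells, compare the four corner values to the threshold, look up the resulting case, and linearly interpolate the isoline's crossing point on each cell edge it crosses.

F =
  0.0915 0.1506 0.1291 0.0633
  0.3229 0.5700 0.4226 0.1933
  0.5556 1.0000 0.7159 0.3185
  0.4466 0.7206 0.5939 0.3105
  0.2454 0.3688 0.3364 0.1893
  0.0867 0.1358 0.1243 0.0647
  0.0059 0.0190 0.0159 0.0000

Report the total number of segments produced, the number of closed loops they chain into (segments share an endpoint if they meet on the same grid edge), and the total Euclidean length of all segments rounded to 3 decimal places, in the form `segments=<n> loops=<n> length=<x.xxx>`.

cell (1,0): code 0100 → (1.151,1.000)–(2.000,0.179)
cell (1,1): code 1100 → (1.724,2.000)–(1.151,1.000)
cell (1,2): code 1000 → (2.000,2.204)–(1.724,2.000)
cell (2,0): code 0110 → (2.000,0.179)–(3.000,0.688)
cell (2,1): code 1011 → (3.000,1.676)–(2.663,2.000)
cell (2,2): code 0001 → (2.663,2.000)–(2.000,2.204)
cell (3,0): code 0010 → (3.000,0.688)–(3.243,1.000)
cell (3,1): code 0001 → (3.243,1.000)–(3.000,1.676)
total: 8 segments, chained into 1 closed loop(s), length Σ = 6.073964

segments=8 loops=1 length=6.074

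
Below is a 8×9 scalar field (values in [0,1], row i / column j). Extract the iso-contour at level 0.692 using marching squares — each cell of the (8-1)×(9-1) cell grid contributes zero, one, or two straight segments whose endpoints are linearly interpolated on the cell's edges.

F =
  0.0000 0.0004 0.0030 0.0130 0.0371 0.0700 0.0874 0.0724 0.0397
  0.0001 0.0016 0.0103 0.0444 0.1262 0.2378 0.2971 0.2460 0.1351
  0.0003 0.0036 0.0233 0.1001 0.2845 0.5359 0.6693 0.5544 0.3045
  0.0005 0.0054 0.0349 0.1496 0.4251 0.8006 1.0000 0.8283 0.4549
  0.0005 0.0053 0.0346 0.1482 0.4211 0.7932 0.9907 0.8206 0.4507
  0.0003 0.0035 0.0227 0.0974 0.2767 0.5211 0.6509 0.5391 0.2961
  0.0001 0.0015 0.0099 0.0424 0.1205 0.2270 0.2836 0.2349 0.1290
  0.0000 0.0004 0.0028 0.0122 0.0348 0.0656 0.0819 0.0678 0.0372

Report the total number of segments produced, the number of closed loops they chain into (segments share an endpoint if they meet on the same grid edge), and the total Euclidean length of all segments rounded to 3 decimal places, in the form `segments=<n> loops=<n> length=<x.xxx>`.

segments=10 loops=1 length=8.579

cell (2,4): code 0100 → (2.590,5.000)–(3.000,4.711)
cell (2,5): code 1100 → (2.069,6.000)–(2.590,5.000)
cell (2,6): code 1100 → (2.502,7.000)–(2.069,6.000)
cell (2,7): code 1000 → (3.000,7.365)–(2.502,7.000)
cell (3,4): code 0110 → (3.000,4.711)–(4.000,4.728)
cell (3,7): code 1001 → (4.000,7.348)–(3.000,7.365)
cell (4,4): code 0010 → (4.000,4.728)–(4.372,5.000)
cell (4,5): code 0011 → (4.372,5.000)–(4.879,6.000)
cell (4,6): code 0011 → (4.879,6.000)–(4.457,7.000)
cell (4,7): code 0001 → (4.457,7.000)–(4.000,7.348)
total: 10 segments, chained into 1 closed loop(s), length Σ = 8.578598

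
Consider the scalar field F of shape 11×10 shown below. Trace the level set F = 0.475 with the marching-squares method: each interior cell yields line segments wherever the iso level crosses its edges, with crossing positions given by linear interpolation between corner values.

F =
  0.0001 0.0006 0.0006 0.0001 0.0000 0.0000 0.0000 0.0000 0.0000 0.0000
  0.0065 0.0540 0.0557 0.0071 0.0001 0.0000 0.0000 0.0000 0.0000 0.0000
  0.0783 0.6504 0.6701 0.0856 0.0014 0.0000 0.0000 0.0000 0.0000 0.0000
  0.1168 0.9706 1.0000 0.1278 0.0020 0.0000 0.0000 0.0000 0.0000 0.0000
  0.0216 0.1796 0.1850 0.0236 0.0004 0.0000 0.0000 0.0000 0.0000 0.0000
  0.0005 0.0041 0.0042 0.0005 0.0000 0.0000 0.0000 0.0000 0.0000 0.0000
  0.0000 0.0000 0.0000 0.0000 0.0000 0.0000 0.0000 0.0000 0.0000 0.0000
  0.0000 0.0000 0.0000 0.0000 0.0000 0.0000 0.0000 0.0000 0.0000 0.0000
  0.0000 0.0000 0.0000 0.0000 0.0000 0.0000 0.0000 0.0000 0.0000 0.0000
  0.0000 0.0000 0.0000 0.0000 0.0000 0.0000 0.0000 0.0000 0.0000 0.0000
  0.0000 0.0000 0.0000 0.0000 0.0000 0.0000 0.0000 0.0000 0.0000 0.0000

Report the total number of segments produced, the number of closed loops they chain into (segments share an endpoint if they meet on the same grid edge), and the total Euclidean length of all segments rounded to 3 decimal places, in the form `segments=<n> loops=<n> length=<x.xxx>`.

segments=8 loops=1 length=6.694

cell (1,0): code 0100 → (1.706,1.000)–(2.000,0.693)
cell (1,1): code 1100 → (1.682,2.000)–(1.706,1.000)
cell (1,2): code 1000 → (2.000,2.334)–(1.682,2.000)
cell (2,0): code 0110 → (2.000,0.693)–(3.000,0.420)
cell (2,2): code 1001 → (3.000,2.602)–(2.000,2.334)
cell (3,0): code 0010 → (3.000,0.420)–(3.627,1.000)
cell (3,1): code 0011 → (3.627,1.000)–(3.644,2.000)
cell (3,2): code 0001 → (3.644,2.000)–(3.000,2.602)
total: 8 segments, chained into 1 closed loop(s), length Σ = 6.693868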